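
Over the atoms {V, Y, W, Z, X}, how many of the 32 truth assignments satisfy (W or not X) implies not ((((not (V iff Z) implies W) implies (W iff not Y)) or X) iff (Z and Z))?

20

Initial set: {T ((W or not X) implies not ((((not (V iff Z) implies W) implies (W iff not Y)) or X) iff (Z and Z)))}.
T ((W or not X) implies not ((((not (V iff Z) implies W) implies (W iff not Y)) or X) iff (Z and Z))): β-rule — branch into F (W or not X)  //  T not ((((not (V iff Z) implies W) implies (W iff not Y)) or X) iff (Z and Z)).
  branch 1 (add F (W or not X)):
    F (W or not X): α-rule — add F W, F not X.
    ○ open, literals {W=0, X=1}.
  branch 2 (add T not ((((not (V iff Z) implies W) implies (W iff not Y)) or X) iff (Z and Z))):
    T not ((((not (V iff Z) implies W) implies (W iff not Y)) or X) iff (Z and Z)): β-rule — branch into T (((not (V iff Z) implies W) implies (W iff not Y)) or X), F (Z and Z)  //  F (((not (V iff Z) implies W) implies (W iff not Y)) or X), T (Z and Z).
      branch 2.1 (add T (((not (V iff Z) implies W) implies (W iff not Y)) or X), F (Z and Z)):
        T (((not (V iff Z) implies W) implies (W iff not Y)) or X): β-rule — branch into T ((not (V iff Z) implies W) implies (W iff not Y))  //  T X.
          branch 2.1.1 (add T ((not (V iff Z) implies W) implies (W iff not Y))):
            F (Z and Z): β-rule — branch into F Z  //  F Z.
              branch 2.1.1.1 (add F Z):
                T ((not (V iff Z) implies W) implies (W iff not Y)): β-rule — branch into F (not (V iff Z) implies W)  //  T (W iff not Y).
                  branch 2.1.1.1.1 (add F (not (V iff Z) implies W)):
                    F (not (V iff Z) implies W): α-rule — add T not (V iff Z), F W.
                    T not (V iff Z): β-rule — branch into T V, F Z  //  F V, T Z.
                      branch 2.1.1.1.1.1 (add T V, F Z):
                        ○ open, literals {V=1, W=0, Z=0}.
                      branch 2.1.1.1.1.2 (add F V, T Z):
                        × closes — contains both Z and not Z.
                  branch 2.1.1.1.2 (add T (W iff not Y)):
                    T (W iff not Y): β-rule — branch into T W, T not Y  //  F W, F not Y.
                      branch 2.1.1.1.2.1 (add T W, T not Y):
                        ○ open, literals {W=1, Y=0, Z=0}.
                      branch 2.1.1.1.2.2 (add F W, F not Y):
                        ○ open, literals {W=0, Y=1, Z=0}.
              branch 2.1.1.2 (add F Z):
                T ((not (V iff Z) implies W) implies (W iff not Y)): β-rule — branch into F (not (V iff Z) implies W)  //  T (W iff not Y).
                  branch 2.1.1.2.1 (add F (not (V iff Z) implies W)):
                    F (not (V iff Z) implies W): α-rule — add T not (V iff Z), F W.
                    T not (V iff Z): β-rule — branch into T V, F Z  //  F V, T Z.
                      branch 2.1.1.2.1.1 (add T V, F Z):
                        ○ open, literals {V=1, W=0, Z=0}.
                      branch 2.1.1.2.1.2 (add F V, T Z):
                        × closes — contains both Z and not Z.
                  branch 2.1.1.2.2 (add T (W iff not Y)):
                    T (W iff not Y): β-rule — branch into T W, T not Y  //  F W, F not Y.
                      branch 2.1.1.2.2.1 (add T W, T not Y):
                        ○ open, literals {W=1, Y=0, Z=0}.
                      branch 2.1.1.2.2.2 (add F W, F not Y):
                        ○ open, literals {W=0, Y=1, Z=0}.
          branch 2.1.2 (add T X):
            F (Z and Z): β-rule — branch into F Z  //  F Z.
              branch 2.1.2.1 (add F Z):
                ○ open, literals {X=1, Z=0}.
              branch 2.1.2.2 (add F Z):
                ○ open, literals {X=1, Z=0}.
      branch 2.2 (add F (((not (V iff Z) implies W) implies (W iff not Y)) or X), T (Z and Z)):
        F (((not (V iff Z) implies W) implies (W iff not Y)) or X): α-rule — add F ((not (V iff Z) implies W) implies (W iff not Y)), F X.
        T (Z and Z): α-rule — add T Z, T Z.
        F ((not (V iff Z) implies W) implies (W iff not Y)): α-rule — add T (not (V iff Z) implies W), F (W iff not Y).
        T (not (V iff Z) implies W): β-rule — branch into F not (V iff Z)  //  T W.
          branch 2.2.1 (add F not (V iff Z)):
            F (W iff not Y): β-rule — branch into T W, F not Y  //  F W, T not Y.
              branch 2.2.1.1 (add T W, F not Y):
                F not (V iff Z): β-rule — branch into T V, T Z  //  F V, F Z.
                  branch 2.2.1.1.1 (add T V, T Z):
                    ○ open, literals {V=1, W=1, X=0, Y=1, Z=1}.
                  branch 2.2.1.1.2 (add F V, F Z):
                    × closes — contains both Z and not Z.
              branch 2.2.1.2 (add F W, T not Y):
                F not (V iff Z): β-rule — branch into T V, T Z  //  F V, F Z.
                  branch 2.2.1.2.1 (add T V, T Z):
                    ○ open, literals {V=1, W=0, X=0, Y=0, Z=1}.
                  branch 2.2.1.2.2 (add F V, F Z):
                    × closes — contains both Z and not Z.
          branch 2.2.2 (add T W):
            F (W iff not Y): β-rule — branch into T W, F not Y  //  F W, T not Y.
              branch 2.2.2.1 (add T W, F not Y):
                ○ open, literals {W=1, X=0, Y=1, Z=1}.
              branch 2.2.2.2 (add F W, T not Y):
                × closes — contains both W and not W.
5 branches closed, 12 open.
Each open branch fixes some atoms; the unmentioned ones are free. Counting distinct full assignments: branch {W=0, X=1} (V, Y, Z) contributes 8 new; branch {V=1, W=0, Z=0} (Y, X) contributes 2 new; branch {W=1, Y=0, Z=0} (V, X) contributes 4 new; branch {W=0, Y=1, Z=0} (V, X) contributes 1 new; branch {V=1, W=0, Z=0} (Y, X) contributes 0 new; branch {W=1, Y=0, Z=0} (V, X) contributes 0 new; branch {W=0, Y=1, Z=0} (V, X) contributes 0 new; branch {X=1, Z=0} (V, Y, W) contributes 2 new; branch {X=1, Z=0} (V, Y, W) contributes 0 new; branch {V=1, W=1, X=0, Y=1, Z=1} (none free) contributes 1 new; branch {V=1, W=0, X=0, Y=0, Z=1} (none free) contributes 1 new; branch {W=1, X=0, Y=1, Z=1} (V) contributes 1 new. Total: 20.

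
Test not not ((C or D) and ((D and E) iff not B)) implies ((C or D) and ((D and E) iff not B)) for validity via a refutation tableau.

Valid

Assume the negation and expand:
Initial set: {F (not not ((C or D) and ((D and E) iff not B)) implies ((C or D) and ((D and E) iff not B)))}.
F (not not ((C or D) and ((D and E) iff not B)) implies ((C or D) and ((D and E) iff not B))): α-rule — add T not not ((C or D) and ((D and E) iff not B)), F ((C or D) and ((D and E) iff not B)).
T not not ((C or D) and ((D and E) iff not B)): drop double negation, giving T ((C or D) and ((D and E) iff not B)).
T ((C or D) and ((D and E) iff not B)): α-rule — add T (C or D), T ((D and E) iff not B).
F ((C or D) and ((D and E) iff not B)): β-rule — branch into F (C or D)  //  F ((D and E) iff not B).
  branch 1 (add F (C or D)):
    F (C or D): α-rule — add F C, F D.
    T (C or D): β-rule — branch into T C  //  T D.
      branch 1.1 (add T C):
        × closes — contains both C and not C.
      branch 1.2 (add T D):
        × closes — contains both D and not D.
  branch 2 (add F ((D and E) iff not B)):
    T (C or D): β-rule — branch into T C  //  T D.
      branch 2.1 (add T C):
        T ((D and E) iff not B): β-rule — branch into T (D and E), T not B  //  F (D and E), F not B.
          branch 2.1.1 (add T (D and E), T not B):
            T (D and E): α-rule — add T D, T E.
            F ((D and E) iff not B): β-rule — branch into T (D and E), F not B  //  F (D and E), T not B.
              branch 2.1.1.1 (add T (D and E), F not B):
                × closes — contains both B and not B.
              branch 2.1.1.2 (add F (D and E), T not B):
                F (D and E): β-rule — branch into F D  //  F E.
                  branch 2.1.1.2.1 (add F D):
                    × closes — contains both D and not D.
                  branch 2.1.1.2.2 (add F E):
                    × closes — contains both E and not E.
          branch 2.1.2 (add F (D and E), F not B):
            F ((D and E) iff not B): β-rule — branch into T (D and E), F not B  //  F (D and E), T not B.
              branch 2.1.2.1 (add T (D and E), F not B):
                T (D and E): α-rule — add T D, T E.
                F (D and E): β-rule — branch into F D  //  F E.
                  branch 2.1.2.1.1 (add F D):
                    × closes — contains both D and not D.
                  branch 2.1.2.1.2 (add F E):
                    × closes — contains both E and not E.
              branch 2.1.2.2 (add F (D and E), T not B):
                × closes — contains both B and not B.
      branch 2.2 (add T D):
        T ((D and E) iff not B): β-rule — branch into T (D and E), T not B  //  F (D and E), F not B.
          branch 2.2.1 (add T (D and E), T not B):
            T (D and E): α-rule — add T D, T E.
            F ((D and E) iff not B): β-rule — branch into T (D and E), F not B  //  F (D and E), T not B.
              branch 2.2.1.1 (add T (D and E), F not B):
                × closes — contains both B and not B.
              branch 2.2.1.2 (add F (D and E), T not B):
                F (D and E): β-rule — branch into F D  //  F E.
                  branch 2.2.1.2.1 (add F D):
                    × closes — contains both D and not D.
                  branch 2.2.1.2.2 (add F E):
                    × closes — contains both E and not E.
          branch 2.2.2 (add F (D and E), F not B):
            F ((D and E) iff not B): β-rule — branch into T (D and E), F not B  //  F (D and E), T not B.
              branch 2.2.2.1 (add T (D and E), F not B):
                T (D and E): α-rule — add T D, T E.
                F (D and E): β-rule — branch into F D  //  F E.
                  branch 2.2.2.1.1 (add F D):
                    × closes — contains both D and not D.
                  branch 2.2.2.1.2 (add F E):
                    × closes — contains both E and not E.
              branch 2.2.2.2 (add F (D and E), T not B):
                × closes — contains both B and not B.
All 14 branches close.
Every branch closed, so the negation is unsatisfiable and the formula is valid.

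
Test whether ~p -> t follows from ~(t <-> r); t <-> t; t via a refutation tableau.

Initial set: {~(t <-> r); (t <-> t); t; ~(~p -> t)}.
~(~p -> t): α-rule — add ~p, ~t.
× closes — contains both t and ~t.
All 1 branch closes.
Every branch closed, so the premises entail the conclusion.

Yes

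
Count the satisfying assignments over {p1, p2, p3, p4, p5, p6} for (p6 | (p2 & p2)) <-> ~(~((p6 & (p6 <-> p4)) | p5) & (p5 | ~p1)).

Initial set: {((p6 | (p2 & p2)) <-> ~(~((p6 & (p6 <-> p4)) | p5) & (p5 | ~p1)))}.
((p6 | (p2 & p2)) <-> ~(~((p6 & (p6 <-> p4)) | p5) & (p5 | ~p1))): β-rule — branch into (p6 | (p2 & p2)), ~(~((p6 & (p6 <-> p4)) | p5) & (p5 | ~p1))  //  ~(p6 | (p2 & p2)), ~~(~((p6 & (p6 <-> p4)) | p5) & (p5 | ~p1)).
  branch 1 (add (p6 | (p2 & p2)), ~(~((p6 & (p6 <-> p4)) | p5) & (p5 | ~p1))):
    (p6 | (p2 & p2)): β-rule — branch into p6  //  (p2 & p2).
      branch 1.1 (add p6):
        ~(~((p6 & (p6 <-> p4)) | p5) & (p5 | ~p1)): β-rule — branch into ~~((p6 & (p6 <-> p4)) | p5)  //  ~(p5 | ~p1).
          branch 1.1.1 (add ~~((p6 & (p6 <-> p4)) | p5)):
            ~~((p6 & (p6 <-> p4)) | p5): β-rule — branch into (p6 & (p6 <-> p4))  //  p5.
              branch 1.1.1.1 (add (p6 & (p6 <-> p4))):
                (p6 & (p6 <-> p4)): α-rule — add p6, (p6 <-> p4).
                (p6 <-> p4): β-rule — branch into p6, p4  //  ~p6, ~p4.
                  branch 1.1.1.1.1 (add p6, p4):
                    ○ open, literals {p4=1, p6=1}.
                  branch 1.1.1.1.2 (add ~p6, ~p4):
                    × closes — contains both p6 and ~p6.
              branch 1.1.1.2 (add p5):
                ○ open, literals {p5=1, p6=1}.
          branch 1.1.2 (add ~(p5 | ~p1)):
            ~(p5 | ~p1): α-rule — add ~p5, ~~p1.
            ○ open, literals {p1=1, p5=0, p6=1}.
      branch 1.2 (add (p2 & p2)):
        (p2 & p2): α-rule — add p2, p2.
        ~(~((p6 & (p6 <-> p4)) | p5) & (p5 | ~p1)): β-rule — branch into ~~((p6 & (p6 <-> p4)) | p5)  //  ~(p5 | ~p1).
          branch 1.2.1 (add ~~((p6 & (p6 <-> p4)) | p5)):
            ~~((p6 & (p6 <-> p4)) | p5): β-rule — branch into (p6 & (p6 <-> p4))  //  p5.
              branch 1.2.1.1 (add (p6 & (p6 <-> p4))):
                (p6 & (p6 <-> p4)): α-rule — add p6, (p6 <-> p4).
                (p6 <-> p4): β-rule — branch into p6, p4  //  ~p6, ~p4.
                  branch 1.2.1.1.1 (add p6, p4):
                    ○ open, literals {p2=1, p4=1, p6=1}.
                  branch 1.2.1.1.2 (add ~p6, ~p4):
                    × closes — contains both p6 and ~p6.
              branch 1.2.1.2 (add p5):
                ○ open, literals {p2=1, p5=1}.
          branch 1.2.2 (add ~(p5 | ~p1)):
            ~(p5 | ~p1): α-rule — add ~p5, ~~p1.
            ○ open, literals {p1=1, p2=1, p5=0}.
  branch 2 (add ~(p6 | (p2 & p2)), ~~(~((p6 & (p6 <-> p4)) | p5) & (p5 | ~p1))):
    ~(p6 | (p2 & p2)): α-rule — add ~p6, ~(p2 & p2).
    ~~(~((p6 & (p6 <-> p4)) | p5) & (p5 | ~p1)): α-rule — add ~((p6 & (p6 <-> p4)) | p5), (p5 | ~p1).
    ~((p6 & (p6 <-> p4)) | p5): α-rule — add ~(p6 & (p6 <-> p4)), ~p5.
    ~(p2 & p2): β-rule — branch into ~p2  //  ~p2.
      branch 2.1 (add ~p2):
        (p5 | ~p1): β-rule — branch into p5  //  ~p1.
          branch 2.1.1 (add p5):
            × closes — contains both p5 and ~p5.
          branch 2.1.2 (add ~p1):
            ~(p6 & (p6 <-> p4)): β-rule — branch into ~p6  //  ~(p6 <-> p4).
              branch 2.1.2.1 (add ~p6):
                ○ open, literals {p1=0, p2=0, p5=0, p6=0}.
              branch 2.1.2.2 (add ~(p6 <-> p4)):
                ~(p6 <-> p4): β-rule — branch into p6, ~p4  //  ~p6, p4.
                  branch 2.1.2.2.1 (add p6, ~p4):
                    × closes — contains both p6 and ~p6.
                  branch 2.1.2.2.2 (add ~p6, p4):
                    ○ open, literals {p1=0, p2=0, p4=1, p5=0, p6=0}.
      branch 2.2 (add ~p2):
        (p5 | ~p1): β-rule — branch into p5  //  ~p1.
          branch 2.2.1 (add p5):
            × closes — contains both p5 and ~p5.
          branch 2.2.2 (add ~p1):
            ~(p6 & (p6 <-> p4)): β-rule — branch into ~p6  //  ~(p6 <-> p4).
              branch 2.2.2.1 (add ~p6):
                ○ open, literals {p1=0, p2=0, p5=0, p6=0}.
              branch 2.2.2.2 (add ~(p6 <-> p4)):
                ~(p6 <-> p4): β-rule — branch into p6, ~p4  //  ~p6, p4.
                  branch 2.2.2.2.1 (add p6, ~p4):
                    × closes — contains both p6 and ~p6.
                  branch 2.2.2.2.2 (add ~p6, p4):
                    ○ open, literals {p1=0, p2=0, p4=1, p5=0, p6=0}.
6 branches closed, 10 open.
Each open branch fixes some atoms; the unmentioned ones are free. Counting distinct full assignments: branch {p4=1, p6=1} (p1, p2, p3, p5) contributes 16 new; branch {p5=1, p6=1} (p1, p2, p3, p4) contributes 8 new; branch {p1=1, p5=0, p6=1} (p2, p3, p4) contributes 4 new; branch {p2=1, p4=1, p6=1} (p1, p3, p5) contributes 0 new; branch {p2=1, p5=1} (p1, p3, p4, p6) contributes 8 new; branch {p1=1, p2=1, p5=0} (p3, p4, p6) contributes 4 new; branch {p1=0, p2=0, p5=0, p6=0} (p3, p4) contributes 4 new; branch {p1=0, p2=0, p4=1, p5=0, p6=0} (p3) contributes 0 new; branch {p1=0, p2=0, p5=0, p6=0} (p3, p4) contributes 0 new; branch {p1=0, p2=0, p4=1, p5=0, p6=0} (p3) contributes 0 new. Total: 44.

44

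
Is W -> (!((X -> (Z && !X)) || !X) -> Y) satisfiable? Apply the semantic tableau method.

Satisfiable

Initial set: {(W -> (!((X -> (Z && !X)) || !X) -> Y))}.
(W -> (!((X -> (Z && !X)) || !X) -> Y)): β-rule — branch into !W  //  (!((X -> (Z && !X)) || !X) -> Y).
  branch 1 (add !W):
    ○ open, literals {W=0}.
  branch 2 (add (!((X -> (Z && !X)) || !X) -> Y)):
    (!((X -> (Z && !X)) || !X) -> Y): β-rule — branch into !!((X -> (Z && !X)) || !X)  //  Y.
      branch 2.1 (add !!((X -> (Z && !X)) || !X)):
        !!((X -> (Z && !X)) || !X): β-rule — branch into (X -> (Z && !X))  //  !X.
          branch 2.1.1 (add (X -> (Z && !X))):
            (X -> (Z && !X)): β-rule — branch into !X  //  (Z && !X).
              branch 2.1.1.1 (add !X):
                ○ open, literals {X=0}.
              branch 2.1.1.2 (add (Z && !X)):
                (Z && !X): α-rule — add Z, !X.
                ○ open, literals {X=0, Z=1}.
          branch 2.1.2 (add !X):
            ○ open, literals {X=0}.
      branch 2.2 (add Y):
        ○ open, literals {Y=1}.
0 branches closed, 5 open.
An open branch gives a satisfying assignment: W=0.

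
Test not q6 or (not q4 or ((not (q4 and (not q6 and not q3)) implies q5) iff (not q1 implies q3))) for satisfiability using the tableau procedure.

Initial set: {(not q6 or (not q4 or ((not (q4 and (not q6 and not q3)) implies q5) iff (not q1 implies q3))))}.
(not q6 or (not q4 or ((not (q4 and (not q6 and not q3)) implies q5) iff (not q1 implies q3)))): β-rule — branch into not q6  //  (not q4 or ((not (q4 and (not q6 and not q3)) implies q5) iff (not q1 implies q3))).
  branch 1 (add not q6):
    ○ open, literals {q6=false}.
  branch 2 (add (not q4 or ((not (q4 and (not q6 and not q3)) implies q5) iff (not q1 implies q3)))):
    (not q4 or ((not (q4 and (not q6 and not q3)) implies q5) iff (not q1 implies q3))): β-rule — branch into not q4  //  ((not (q4 and (not q6 and not q3)) implies q5) iff (not q1 implies q3)).
      branch 2.1 (add not q4):
        ○ open, literals {q4=false}.
      branch 2.2 (add ((not (q4 and (not q6 and not q3)) implies q5) iff (not q1 implies q3))):
        ((not (q4 and (not q6 and not q3)) implies q5) iff (not q1 implies q3)): β-rule — branch into (not (q4 and (not q6 and not q3)) implies q5), (not q1 implies q3)  //  not (not (q4 and (not q6 and not q3)) implies q5), not (not q1 implies q3).
          branch 2.2.1 (add (not (q4 and (not q6 and not q3)) implies q5), (not q1 implies q3)):
            (not (q4 and (not q6 and not q3)) implies q5): β-rule — branch into not not (q4 and (not q6 and not q3))  //  q5.
              branch 2.2.1.1 (add not not (q4 and (not q6 and not q3))):
                not not (q4 and (not q6 and not q3)): α-rule — add q4, (not q6 and not q3).
                (not q6 and not q3): α-rule — add not q6, not q3.
                (not q1 implies q3): β-rule — branch into not not q1  //  q3.
                  branch 2.2.1.1.1 (add not not q1):
                    ○ open, literals {q1=true, q3=false, q4=true, q6=false}.
                  branch 2.2.1.1.2 (add q3):
                    × closes — contains both q3 and not q3.
              branch 2.2.1.2 (add q5):
                (not q1 implies q3): β-rule — branch into not not q1  //  q3.
                  branch 2.2.1.2.1 (add not not q1):
                    ○ open, literals {q1=true, q5=true}.
                  branch 2.2.1.2.2 (add q3):
                    ○ open, literals {q3=true, q5=true}.
          branch 2.2.2 (add not (not (q4 and (not q6 and not q3)) implies q5), not (not q1 implies q3)):
            not (not (q4 and (not q6 and not q3)) implies q5): α-rule — add not (q4 and (not q6 and not q3)), not q5.
            not (not q1 implies q3): α-rule — add not q1, not q3.
            not (q4 and (not q6 and not q3)): β-rule — branch into not q4  //  not (not q6 and not q3).
              branch 2.2.2.1 (add not q4):
                ○ open, literals {q1=false, q3=false, q4=false, q5=false}.
              branch 2.2.2.2 (add not (not q6 and not q3)):
                not (not q6 and not q3): β-rule — branch into not not q6  //  not not q3.
                  branch 2.2.2.2.1 (add not not q6):
                    ○ open, literals {q1=false, q3=false, q5=false, q6=true}.
                  branch 2.2.2.2.2 (add not not q3):
                    × closes — contains both q3 and not q3.
2 branches closed, 7 open.
An open branch gives a satisfying assignment: q6=false.

Satisfiable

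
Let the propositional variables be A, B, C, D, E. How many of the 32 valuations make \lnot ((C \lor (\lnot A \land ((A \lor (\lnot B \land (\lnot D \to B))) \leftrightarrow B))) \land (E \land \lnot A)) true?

Initial set: {\lnot ((C \lor (\lnot A \land ((A \lor (\lnot B \land (\lnot D \to B))) \leftrightarrow B))) \land (E \land \lnot A))}.
\lnot ((C \lor (\lnot A \land ((A \lor (\lnot B \land (\lnot D \to B))) \leftrightarrow B))) \land (E \land \lnot A)): β-rule — branch into \lnot (C \lor (\lnot A \land ((A \lor (\lnot B \land (\lnot D \to B))) \leftrightarrow B)))  //  \lnot (E \land \lnot A).
  branch 1 (add \lnot (C \lor (\lnot A \land ((A \lor (\lnot B \land (\lnot D \to B))) \leftrightarrow B)))):
    \lnot (C \lor (\lnot A \land ((A \lor (\lnot B \land (\lnot D \to B))) \leftrightarrow B))): α-rule — add \lnot C, \lnot (\lnot A \land ((A \lor (\lnot B \land (\lnot D \to B))) \leftrightarrow B)).
    \lnot (\lnot A \land ((A \lor (\lnot B \land (\lnot D \to B))) \leftrightarrow B)): β-rule — branch into \lnot \lnot A  //  \lnot ((A \lor (\lnot B \land (\lnot D \to B))) \leftrightarrow B).
      branch 1.1 (add \lnot \lnot A):
        ○ open, literals {A=1, C=0}.
      branch 1.2 (add \lnot ((A \lor (\lnot B \land (\lnot D \to B))) \leftrightarrow B)):
        \lnot ((A \lor (\lnot B \land (\lnot D \to B))) \leftrightarrow B): β-rule — branch into (A \lor (\lnot B \land (\lnot D \to B))), \lnot B  //  \lnot (A \lor (\lnot B \land (\lnot D \to B))), B.
          branch 1.2.1 (add (A \lor (\lnot B \land (\lnot D \to B))), \lnot B):
            (A \lor (\lnot B \land (\lnot D \to B))): β-rule — branch into A  //  (\lnot B \land (\lnot D \to B)).
              branch 1.2.1.1 (add A):
                ○ open, literals {A=1, B=0, C=0}.
              branch 1.2.1.2 (add (\lnot B \land (\lnot D \to B))):
                (\lnot B \land (\lnot D \to B)): α-rule — add \lnot B, (\lnot D \to B).
                (\lnot D \to B): β-rule — branch into \lnot \lnot D  //  B.
                  branch 1.2.1.2.1 (add \lnot \lnot D):
                    ○ open, literals {B=0, C=0, D=1}.
                  branch 1.2.1.2.2 (add B):
                    × closes — contains both B and \lnot B.
          branch 1.2.2 (add \lnot (A \lor (\lnot B \land (\lnot D \to B))), B):
            \lnot (A \lor (\lnot B \land (\lnot D \to B))): α-rule — add \lnot A, \lnot (\lnot B \land (\lnot D \to B)).
            \lnot (\lnot B \land (\lnot D \to B)): β-rule — branch into \lnot \lnot B  //  \lnot (\lnot D \to B).
              branch 1.2.2.1 (add \lnot \lnot B):
                ○ open, literals {A=0, B=1, C=0}.
              branch 1.2.2.2 (add \lnot (\lnot D \to B)):
                \lnot (\lnot D \to B): α-rule — add \lnot D, \lnot B.
                × closes — contains both B and \lnot B.
  branch 2 (add \lnot (E \land \lnot A)):
    \lnot (E \land \lnot A): β-rule — branch into \lnot E  //  \lnot \lnot A.
      branch 2.1 (add \lnot E):
        ○ open, literals {E=0}.
      branch 2.2 (add \lnot \lnot A):
        ○ open, literals {A=1}.
2 branches closed, 6 open.
Each open branch fixes some atoms; the unmentioned ones are free. Counting distinct full assignments: branch {A=1, C=0} (B, D, E) contributes 8 new; branch {A=1, B=0, C=0} (D, E) contributes 0 new; branch {B=0, C=0, D=1} (A, E) contributes 2 new; branch {A=0, B=1, C=0} (D, E) contributes 4 new; branch {E=0} (A, B, C, D) contributes 9 new; branch {A=1} (B, C, D, E) contributes 4 new. Total: 27.

27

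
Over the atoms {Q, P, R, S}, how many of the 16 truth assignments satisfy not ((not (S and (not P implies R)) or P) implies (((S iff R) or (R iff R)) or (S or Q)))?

0

Initial set: {not ((not (S and (not P implies R)) or P) implies (((S iff R) or (R iff R)) or (S or Q)))}.
not ((not (S and (not P implies R)) or P) implies (((S iff R) or (R iff R)) or (S or Q))): α-rule — add (not (S and (not P implies R)) or P), not (((S iff R) or (R iff R)) or (S or Q)).
not (((S iff R) or (R iff R)) or (S or Q)): α-rule — add not ((S iff R) or (R iff R)), not (S or Q).
not ((S iff R) or (R iff R)): α-rule — add not (S iff R), not (R iff R).
not (S or Q): α-rule — add not S, not Q.
(not (S and (not P implies R)) or P): β-rule — branch into not (S and (not P implies R))  //  P.
  branch 1 (add not (S and (not P implies R))):
    not (S iff R): β-rule — branch into S, not R  //  not S, R.
      branch 1.1 (add S, not R):
        × closes — contains both S and not S.
      branch 1.2 (add not S, R):
        not (R iff R): β-rule — branch into R, not R  //  not R, R.
          branch 1.2.1 (add R, not R):
            × closes — contains both R and not R.
          branch 1.2.2 (add not R, R):
            × closes — contains both R and not R.
  branch 2 (add P):
    not (S iff R): β-rule — branch into S, not R  //  not S, R.
      branch 2.1 (add S, not R):
        × closes — contains both S and not S.
      branch 2.2 (add not S, R):
        not (R iff R): β-rule — branch into R, not R  //  not R, R.
          branch 2.2.1 (add R, not R):
            × closes — contains both R and not R.
          branch 2.2.2 (add not R, R):
            × closes — contains both R and not R.
All 6 branches close.
No open branches: the formula has 0 satisfying assignments.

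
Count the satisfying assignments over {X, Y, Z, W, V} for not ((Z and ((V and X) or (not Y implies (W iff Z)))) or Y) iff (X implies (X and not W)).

Initial set: {(not ((Z and ((V and X) or (not Y implies (W iff Z)))) or Y) iff (X implies (X and not W)))}.
(not ((Z and ((V and X) or (not Y implies (W iff Z)))) or Y) iff (X implies (X and not W))): β-rule — branch into not ((Z and ((V and X) or (not Y implies (W iff Z)))) or Y), (X implies (X and not W))  //  not not ((Z and ((V and X) or (not Y implies (W iff Z)))) or Y), not (X implies (X and not W)).
  branch 1 (add not ((Z and ((V and X) or (not Y implies (W iff Z)))) or Y), (X implies (X and not W))):
    not ((Z and ((V and X) or (not Y implies (W iff Z)))) or Y): α-rule — add not (Z and ((V and X) or (not Y implies (W iff Z)))), not Y.
    (X implies (X and not W)): β-rule — branch into not X  //  (X and not W).
      branch 1.1 (add not X):
        not (Z and ((V and X) or (not Y implies (W iff Z)))): β-rule — branch into not Z  //  not ((V and X) or (not Y implies (W iff Z))).
          branch 1.1.1 (add not Z):
            ○ open, literals {X=false, Y=false, Z=false}.
          branch 1.1.2 (add not ((V and X) or (not Y implies (W iff Z)))):
            not ((V and X) or (not Y implies (W iff Z))): α-rule — add not (V and X), not (not Y implies (W iff Z)).
            not (not Y implies (W iff Z)): α-rule — add not Y, not (W iff Z).
            not (V and X): β-rule — branch into not V  //  not X.
              branch 1.1.2.1 (add not V):
                not (W iff Z): β-rule — branch into W, not Z  //  not W, Z.
                  branch 1.1.2.1.1 (add W, not Z):
                    ○ open, literals {V=false, W=true, X=false, Y=false, Z=false}.
                  branch 1.1.2.1.2 (add not W, Z):
                    ○ open, literals {V=false, W=false, X=false, Y=false, Z=true}.
              branch 1.1.2.2 (add not X):
                not (W iff Z): β-rule — branch into W, not Z  //  not W, Z.
                  branch 1.1.2.2.1 (add W, not Z):
                    ○ open, literals {W=true, X=false, Y=false, Z=false}.
                  branch 1.1.2.2.2 (add not W, Z):
                    ○ open, literals {W=false, X=false, Y=false, Z=true}.
      branch 1.2 (add (X and not W)):
        (X and not W): α-rule — add X, not W.
        not (Z and ((V and X) or (not Y implies (W iff Z)))): β-rule — branch into not Z  //  not ((V and X) or (not Y implies (W iff Z))).
          branch 1.2.1 (add not Z):
            ○ open, literals {W=false, X=true, Y=false, Z=false}.
          branch 1.2.2 (add not ((V and X) or (not Y implies (W iff Z)))):
            not ((V and X) or (not Y implies (W iff Z))): α-rule — add not (V and X), not (not Y implies (W iff Z)).
            not (not Y implies (W iff Z)): α-rule — add not Y, not (W iff Z).
            not (V and X): β-rule — branch into not V  //  not X.
              branch 1.2.2.1 (add not V):
                not (W iff Z): β-rule — branch into W, not Z  //  not W, Z.
                  branch 1.2.2.1.1 (add W, not Z):
                    × closes — contains both W and not W.
                  branch 1.2.2.1.2 (add not W, Z):
                    ○ open, literals {V=false, W=false, X=true, Y=false, Z=true}.
              branch 1.2.2.2 (add not X):
                × closes — contains both X and not X.
  branch 2 (add not not ((Z and ((V and X) or (not Y implies (W iff Z)))) or Y), not (X implies (X and not W))):
    not (X implies (X and not W)): α-rule — add X, not (X and not W).
    not not ((Z and ((V and X) or (not Y implies (W iff Z)))) or Y): β-rule — branch into (Z and ((V and X) or (not Y implies (W iff Z))))  //  Y.
      branch 2.1 (add (Z and ((V and X) or (not Y implies (W iff Z))))):
        (Z and ((V and X) or (not Y implies (W iff Z)))): α-rule — add Z, ((V and X) or (not Y implies (W iff Z))).
        not (X and not W): β-rule — branch into not X  //  not not W.
          branch 2.1.1 (add not X):
            × closes — contains both X and not X.
          branch 2.1.2 (add not not W):
            ((V and X) or (not Y implies (W iff Z))): β-rule — branch into (V and X)  //  (not Y implies (W iff Z)).
              branch 2.1.2.1 (add (V and X)):
                (V and X): α-rule — add V, X.
                ○ open, literals {V=true, W=true, X=true, Z=true}.
              branch 2.1.2.2 (add (not Y implies (W iff Z))):
                (not Y implies (W iff Z)): β-rule — branch into not not Y  //  (W iff Z).
                  branch 2.1.2.2.1 (add not not Y):
                    ○ open, literals {W=true, X=true, Y=true, Z=true}.
                  branch 2.1.2.2.2 (add (W iff Z)):
                    (W iff Z): β-rule — branch into W, Z  //  not W, not Z.
                      branch 2.1.2.2.2.1 (add W, Z):
                        ○ open, literals {W=true, X=true, Z=true}.
                      branch 2.1.2.2.2.2 (add not W, not Z):
                        × closes — contains both W and not W.
      branch 2.2 (add Y):
        not (X and not W): β-rule — branch into not X  //  not not W.
          branch 2.2.1 (add not X):
            × closes — contains both X and not X.
          branch 2.2.2 (add not not W):
            ○ open, literals {W=true, X=true, Y=true}.
5 branches closed, 11 open.
Each open branch fixes some atoms; the unmentioned ones are free. Counting distinct full assignments: branch {X=false, Y=false, Z=false} (W, V) contributes 4 new; branch {V=false, W=true, X=false, Y=false, Z=false} (none free) contributes 0 new; branch {V=false, W=false, X=false, Y=false, Z=true} (none free) contributes 1 new; branch {W=true, X=false, Y=false, Z=false} (V) contributes 0 new; branch {W=false, X=false, Y=false, Z=true} (V) contributes 1 new; branch {W=false, X=true, Y=false, Z=false} (V) contributes 2 new; branch {V=false, W=false, X=true, Y=false, Z=true} (none free) contributes 1 new; branch {V=true, W=true, X=true, Z=true} (Y) contributes 2 new; branch {W=true, X=true, Y=true, Z=true} (V) contributes 1 new; branch {W=true, X=true, Z=true} (Y, V) contributes 1 new; branch {W=true, X=true, Y=true} (Z, V) contributes 2 new. Total: 15.

15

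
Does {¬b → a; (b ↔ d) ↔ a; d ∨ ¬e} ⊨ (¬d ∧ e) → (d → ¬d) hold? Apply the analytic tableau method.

Initial set: {(¬b → a); ((b ↔ d) ↔ a); (d ∨ ¬e); ¬((¬d ∧ e) → (d → ¬d))}.
¬((¬d ∧ e) → (d → ¬d)): α-rule — add (¬d ∧ e), ¬(d → ¬d).
(¬d ∧ e): α-rule — add ¬d, e.
¬(d → ¬d): α-rule — add d, ¬¬d.
× closes — contains both d and ¬d.
All 1 branch closes.
Every branch closed, so the premises entail the conclusion.

Yes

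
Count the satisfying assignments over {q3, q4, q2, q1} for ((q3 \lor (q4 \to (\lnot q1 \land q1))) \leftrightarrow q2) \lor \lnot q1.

Initial set: {(((q3 \lor (q4 \to (\lnot q1 \land q1))) \leftrightarrow q2) \lor \lnot q1)}.
(((q3 \lor (q4 \to (\lnot q1 \land q1))) \leftrightarrow q2) \lor \lnot q1): β-rule — branch into ((q3 \lor (q4 \to (\lnot q1 \land q1))) \leftrightarrow q2)  //  \lnot q1.
  branch 1 (add ((q3 \lor (q4 \to (\lnot q1 \land q1))) \leftrightarrow q2)):
    ((q3 \lor (q4 \to (\lnot q1 \land q1))) \leftrightarrow q2): β-rule — branch into (q3 \lor (q4 \to (\lnot q1 \land q1))), q2  //  \lnot (q3 \lor (q4 \to (\lnot q1 \land q1))), \lnot q2.
      branch 1.1 (add (q3 \lor (q4 \to (\lnot q1 \land q1))), q2):
        (q3 \lor (q4 \to (\lnot q1 \land q1))): β-rule — branch into q3  //  (q4 \to (\lnot q1 \land q1)).
          branch 1.1.1 (add q3):
            ○ open, literals {q2=1, q3=1}.
          branch 1.1.2 (add (q4 \to (\lnot q1 \land q1))):
            (q4 \to (\lnot q1 \land q1)): β-rule — branch into \lnot q4  //  (\lnot q1 \land q1).
              branch 1.1.2.1 (add \lnot q4):
                ○ open, literals {q2=1, q4=0}.
              branch 1.1.2.2 (add (\lnot q1 \land q1)):
                (\lnot q1 \land q1): α-rule — add \lnot q1, q1.
                × closes — contains both q1 and \lnot q1.
      branch 1.2 (add \lnot (q3 \lor (q4 \to (\lnot q1 \land q1))), \lnot q2):
        \lnot (q3 \lor (q4 \to (\lnot q1 \land q1))): α-rule — add \lnot q3, \lnot (q4 \to (\lnot q1 \land q1)).
        \lnot (q4 \to (\lnot q1 \land q1)): α-rule — add q4, \lnot (\lnot q1 \land q1).
        \lnot (\lnot q1 \land q1): β-rule — branch into \lnot \lnot q1  //  \lnot q1.
          branch 1.2.1 (add \lnot \lnot q1):
            ○ open, literals {q1=1, q2=0, q3=0, q4=1}.
          branch 1.2.2 (add \lnot q1):
            ○ open, literals {q1=0, q2=0, q3=0, q4=1}.
  branch 2 (add \lnot q1):
    ○ open, literals {q1=0}.
1 branch closed, 5 open.
Each open branch fixes some atoms; the unmentioned ones are free. Counting distinct full assignments: branch {q2=1, q3=1} (q4, q1) contributes 4 new; branch {q2=1, q4=0} (q3, q1) contributes 2 new; branch {q1=1, q2=0, q3=0, q4=1} (none free) contributes 1 new; branch {q1=0, q2=0, q3=0, q4=1} (none free) contributes 1 new; branch {q1=0} (q3, q4, q2) contributes 4 new. Total: 12.

12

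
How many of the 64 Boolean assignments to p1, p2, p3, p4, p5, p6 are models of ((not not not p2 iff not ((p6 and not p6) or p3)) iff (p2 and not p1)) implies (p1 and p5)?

40

Initial set: {(((not not not p2 iff not ((p6 and not p6) or p3)) iff (p2 and not p1)) implies (p1 and p5))}.
(((not not not p2 iff not ((p6 and not p6) or p3)) iff (p2 and not p1)) implies (p1 and p5)): β-rule — branch into not ((not not not p2 iff not ((p6 and not p6) or p3)) iff (p2 and not p1))  //  (p1 and p5).
  branch 1 (add not ((not not not p2 iff not ((p6 and not p6) or p3)) iff (p2 and not p1))):
    not ((not not not p2 iff not ((p6 and not p6) or p3)) iff (p2 and not p1)): β-rule — branch into (not not not p2 iff not ((p6 and not p6) or p3)), not (p2 and not p1)  //  not (not not not p2 iff not ((p6 and not p6) or p3)), (p2 and not p1).
      branch 1.1 (add (not not not p2 iff not ((p6 and not p6) or p3)), not (p2 and not p1)):
        (not not not p2 iff not ((p6 and not p6) or p3)): β-rule — branch into not not not p2, not ((p6 and not p6) or p3)  //  not not not not p2, not not ((p6 and not p6) or p3).
          branch 1.1.1 (add not not not p2, not ((p6 and not p6) or p3)):
            not not not p2: drop double negation, giving not p2.
            not ((p6 and not p6) or p3): α-rule — add not (p6 and not p6), not p3.
            not (p2 and not p1): β-rule — branch into not p2  //  not not p1.
              branch 1.1.1.1 (add not p2):
                not (p6 and not p6): β-rule — branch into not p6  //  not not p6.
                  branch 1.1.1.1.1 (add not p6):
                    ○ open, literals {p2=0, p3=0, p6=0}.
                  branch 1.1.1.1.2 (add not not p6):
                    ○ open, literals {p2=0, p3=0, p6=1}.
              branch 1.1.1.2 (add not not p1):
                not (p6 and not p6): β-rule — branch into not p6  //  not not p6.
                  branch 1.1.1.2.1 (add not p6):
                    ○ open, literals {p1=1, p2=0, p3=0, p6=0}.
                  branch 1.1.1.2.2 (add not not p6):
                    ○ open, literals {p1=1, p2=0, p3=0, p6=1}.
          branch 1.1.2 (add not not not not p2, not not ((p6 and not p6) or p3)):
            not not not not p2: drop double negation, giving not not p2.
            not (p2 and not p1): β-rule — branch into not p2  //  not not p1.
              branch 1.1.2.1 (add not p2):
                × closes — contains both p2 and not p2.
              branch 1.1.2.2 (add not not p1):
                not not ((p6 and not p6) or p3): β-rule — branch into (p6 and not p6)  //  p3.
                  branch 1.1.2.2.1 (add (p6 and not p6)):
                    (p6 and not p6): α-rule — add p6, not p6.
                    × closes — contains both p6 and not p6.
                  branch 1.1.2.2.2 (add p3):
                    ○ open, literals {p1=1, p2=1, p3=1}.
      branch 1.2 (add not (not not not p2 iff not ((p6 and not p6) or p3)), (p2 and not p1)):
        (p2 and not p1): α-rule — add p2, not p1.
        not (not not not p2 iff not ((p6 and not p6) or p3)): β-rule — branch into not not not p2, not not ((p6 and not p6) or p3)  //  not not not not p2, not ((p6 and not p6) or p3).
          branch 1.2.1 (add not not not p2, not not ((p6 and not p6) or p3)):
            not not not p2: drop double negation, giving not p2.
            × closes — contains both p2 and not p2.
          branch 1.2.2 (add not not not not p2, not ((p6 and not p6) or p3)):
            not not not not p2: drop double negation, giving not not p2.
            not ((p6 and not p6) or p3): α-rule — add not (p6 and not p6), not p3.
            not (p6 and not p6): β-rule — branch into not p6  //  not not p6.
              branch 1.2.2.1 (add not p6):
                ○ open, literals {p1=0, p2=1, p3=0, p6=0}.
              branch 1.2.2.2 (add not not p6):
                ○ open, literals {p1=0, p2=1, p3=0, p6=1}.
  branch 2 (add (p1 and p5)):
    (p1 and p5): α-rule — add p1, p5.
    ○ open, literals {p1=1, p5=1}.
3 branches closed, 8 open.
Each open branch fixes some atoms; the unmentioned ones are free. Counting distinct full assignments: branch {p2=0, p3=0, p6=0} (p1, p4, p5) contributes 8 new; branch {p2=0, p3=0, p6=1} (p1, p4, p5) contributes 8 new; branch {p1=1, p2=0, p3=0, p6=0} (p4, p5) contributes 0 new; branch {p1=1, p2=0, p3=0, p6=1} (p4, p5) contributes 0 new; branch {p1=1, p2=1, p3=1} (p4, p5, p6) contributes 8 new; branch {p1=0, p2=1, p3=0, p6=0} (p4, p5) contributes 4 new; branch {p1=0, p2=1, p3=0, p6=1} (p4, p5) contributes 4 new; branch {p1=1, p5=1} (p2, p3, p4, p6) contributes 8 new. Total: 40.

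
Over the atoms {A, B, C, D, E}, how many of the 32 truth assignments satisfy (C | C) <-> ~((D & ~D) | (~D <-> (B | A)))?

16

Initial set: {T ((C | C) <-> ~((D & ~D) | (~D <-> (B | A))))}.
T ((C | C) <-> ~((D & ~D) | (~D <-> (B | A)))): β-rule — branch into T (C | C), T ~((D & ~D) | (~D <-> (B | A)))  //  F (C | C), F ~((D & ~D) | (~D <-> (B | A))).
  branch 1 (add T (C | C), T ~((D & ~D) | (~D <-> (B | A)))):
    T ~((D & ~D) | (~D <-> (B | A))): α-rule — add F (D & ~D), F (~D <-> (B | A)).
    T (C | C): β-rule — branch into T C  //  T C.
      branch 1.1 (add T C):
        F (D & ~D): β-rule — branch into F D  //  F ~D.
          branch 1.1.1 (add F D):
            F (~D <-> (B | A)): β-rule — branch into T ~D, F (B | A)  //  F ~D, T (B | A).
              branch 1.1.1.1 (add T ~D, F (B | A)):
                F (B | A): α-rule — add F B, F A.
                ○ open, literals {A=0, B=0, C=1, D=0}.
              branch 1.1.1.2 (add F ~D, T (B | A)):
                × closes — contains both D and ~D.
          branch 1.1.2 (add F ~D):
            F (~D <-> (B | A)): β-rule — branch into T ~D, F (B | A)  //  F ~D, T (B | A).
              branch 1.1.2.1 (add T ~D, F (B | A)):
                × closes — contains both D and ~D.
              branch 1.1.2.2 (add F ~D, T (B | A)):
                T (B | A): β-rule — branch into T B  //  T A.
                  branch 1.1.2.2.1 (add T B):
                    ○ open, literals {B=1, C=1, D=1}.
                  branch 1.1.2.2.2 (add T A):
                    ○ open, literals {A=1, C=1, D=1}.
      branch 1.2 (add T C):
        F (D & ~D): β-rule — branch into F D  //  F ~D.
          branch 1.2.1 (add F D):
            F (~D <-> (B | A)): β-rule — branch into T ~D, F (B | A)  //  F ~D, T (B | A).
              branch 1.2.1.1 (add T ~D, F (B | A)):
                F (B | A): α-rule — add F B, F A.
                ○ open, literals {A=0, B=0, C=1, D=0}.
              branch 1.2.1.2 (add F ~D, T (B | A)):
                × closes — contains both D and ~D.
          branch 1.2.2 (add F ~D):
            F (~D <-> (B | A)): β-rule — branch into T ~D, F (B | A)  //  F ~D, T (B | A).
              branch 1.2.2.1 (add T ~D, F (B | A)):
                × closes — contains both D and ~D.
              branch 1.2.2.2 (add F ~D, T (B | A)):
                T (B | A): β-rule — branch into T B  //  T A.
                  branch 1.2.2.2.1 (add T B):
                    ○ open, literals {B=1, C=1, D=1}.
                  branch 1.2.2.2.2 (add T A):
                    ○ open, literals {A=1, C=1, D=1}.
  branch 2 (add F (C | C), F ~((D & ~D) | (~D <-> (B | A)))):
    F (C | C): α-rule — add F C, F C.
    F ~((D & ~D) | (~D <-> (B | A))): β-rule — branch into T (D & ~D)  //  T (~D <-> (B | A)).
      branch 2.1 (add T (D & ~D)):
        T (D & ~D): α-rule — add T D, T ~D.
        × closes — contains both D and ~D.
      branch 2.2 (add T (~D <-> (B | A))):
        T (~D <-> (B | A)): β-rule — branch into T ~D, T (B | A)  //  F ~D, F (B | A).
          branch 2.2.1 (add T ~D, T (B | A)):
            T (B | A): β-rule — branch into T B  //  T A.
              branch 2.2.1.1 (add T B):
                ○ open, literals {B=1, C=0, D=0}.
              branch 2.2.1.2 (add T A):
                ○ open, literals {A=1, C=0, D=0}.
          branch 2.2.2 (add F ~D, F (B | A)):
            F (B | A): α-rule — add F B, F A.
            ○ open, literals {A=0, B=0, C=0, D=1}.
5 branches closed, 9 open.
Each open branch fixes some atoms; the unmentioned ones are free. Counting distinct full assignments: branch {A=0, B=0, C=1, D=0} (E) contributes 2 new; branch {B=1, C=1, D=1} (A, E) contributes 4 new; branch {A=1, C=1, D=1} (B, E) contributes 2 new; branch {A=0, B=0, C=1, D=0} (E) contributes 0 new; branch {B=1, C=1, D=1} (A, E) contributes 0 new; branch {A=1, C=1, D=1} (B, E) contributes 0 new; branch {B=1, C=0, D=0} (A, E) contributes 4 new; branch {A=1, C=0, D=0} (B, E) contributes 2 new; branch {A=0, B=0, C=0, D=1} (E) contributes 2 new. Total: 16.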